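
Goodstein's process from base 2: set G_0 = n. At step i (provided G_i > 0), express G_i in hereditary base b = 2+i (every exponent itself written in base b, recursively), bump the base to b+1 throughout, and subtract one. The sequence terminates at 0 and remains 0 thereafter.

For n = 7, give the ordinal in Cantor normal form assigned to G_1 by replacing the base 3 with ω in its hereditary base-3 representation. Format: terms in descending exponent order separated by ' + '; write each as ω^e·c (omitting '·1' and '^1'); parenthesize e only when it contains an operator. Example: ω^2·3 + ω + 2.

ω^ω + ω

(0) 7|_2 = 2^2 + 2 + 1 ↦ 3^3 + 3 + 1|_3 = 31 ⇒ 30
(1) 30|_3 = 3^3 + 3 ↦ 4^4 + 4|_4 = 260 ⇒ 259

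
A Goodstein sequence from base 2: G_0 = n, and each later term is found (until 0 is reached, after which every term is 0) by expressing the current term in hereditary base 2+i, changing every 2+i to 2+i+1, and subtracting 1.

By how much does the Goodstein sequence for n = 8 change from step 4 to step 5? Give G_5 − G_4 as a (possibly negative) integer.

G_0 = 8. HB_2(8) = 2^(2 + 1). Bump = 81. G_1 = 80.
G_1 = 80. HB_3(80) = 2·3^3 + 2·3^2 + 2·3 + 2. Bump = 554. G_2 = 553.
G_2 = 553. HB_4(553) = 2·4^4 + 2·4^2 + 2·4 + 1. Bump = 6311. G_3 = 6310.
G_3 = 6310. HB_5(6310) = 2·5^5 + 2·5^2 + 2·5. Bump = 93396. G_4 = 93395.
G_4 = 93395. HB_6(93395) = 2·6^6 + 2·6^2 + 6 + 5. Bump = 1647196. G_5 = 1647195.

1553800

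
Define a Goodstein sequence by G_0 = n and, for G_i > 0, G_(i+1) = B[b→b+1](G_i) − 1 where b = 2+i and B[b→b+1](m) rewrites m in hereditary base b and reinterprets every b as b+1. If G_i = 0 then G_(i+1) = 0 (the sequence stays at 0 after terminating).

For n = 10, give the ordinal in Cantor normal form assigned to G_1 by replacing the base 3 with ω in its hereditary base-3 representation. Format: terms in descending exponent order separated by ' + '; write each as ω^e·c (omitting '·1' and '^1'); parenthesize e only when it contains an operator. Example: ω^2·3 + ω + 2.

G_0 = 10. HB_2(10) = 2^(2 + 1) + 2. Bump = 84. G_1 = 83.
G_1 = 83. HB_3(83) = 3^(3 + 1) + 2. Bump = 1026. G_2 = 1025.

ω^(ω + 1) + 2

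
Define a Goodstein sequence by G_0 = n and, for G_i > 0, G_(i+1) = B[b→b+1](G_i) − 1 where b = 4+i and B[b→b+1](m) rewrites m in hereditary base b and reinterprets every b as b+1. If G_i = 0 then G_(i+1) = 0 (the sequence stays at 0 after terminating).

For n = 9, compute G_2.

11

(0) 9|_4 = 2·4 + 1 ↦ 2·5 + 1|_5 = 11 ⇒ 10
(1) 10|_5 = 2·5 ↦ 2·6|_6 = 12 ⇒ 11
(2) 11|_6 = 6 + 5 ↦ 7 + 5|_7 = 12 ⇒ 11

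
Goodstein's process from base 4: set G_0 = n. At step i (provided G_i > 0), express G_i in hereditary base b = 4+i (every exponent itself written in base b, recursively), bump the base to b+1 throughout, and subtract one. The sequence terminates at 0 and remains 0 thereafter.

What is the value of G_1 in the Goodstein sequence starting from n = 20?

29

[0] 20 ≡ 4^2 + 4 (base 4). Lift 5: 30. −1: 29.
[1] 29 ≡ 5^2 + 4 (base 5). Lift 6: 40. −1: 39.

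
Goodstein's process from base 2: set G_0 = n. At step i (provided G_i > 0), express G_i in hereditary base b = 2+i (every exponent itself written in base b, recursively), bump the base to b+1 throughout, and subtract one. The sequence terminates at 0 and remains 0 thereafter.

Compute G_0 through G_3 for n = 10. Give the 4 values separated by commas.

i=0: 10 = 2^(2 + 1) + 2 (b=2); 2→3: 3^(3 + 1) + 3 = 84; 84−1 = 83
i=1: 83 = 3^(3 + 1) + 2 (b=3); 3→4: 4^(4 + 1) + 2 = 1026; 1026−1 = 1025
i=2: 1025 = 4^(4 + 1) + 1 (b=4); 4→5: 5^(5 + 1) + 1 = 15626; 15626−1 = 15625

10, 83, 1025, 15625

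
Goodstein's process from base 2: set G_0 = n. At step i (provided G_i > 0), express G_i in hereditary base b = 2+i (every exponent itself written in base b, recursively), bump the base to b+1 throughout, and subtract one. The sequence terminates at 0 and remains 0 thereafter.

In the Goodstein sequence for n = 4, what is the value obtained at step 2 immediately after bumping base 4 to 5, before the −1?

61

4 —HB2→ 2^2 —bump→ 3^3 = 27 —(−1)→ 26
26 —HB3→ 2·3^2 + 2·3 + 2 —bump→ 2·4^2 + 2·4 + 2 = 42 —(−1)→ 41
41 —HB4→ 2·4^2 + 2·4 + 1 —bump→ 2·5^2 + 2·5 + 1 = 61 —(−1)→ 60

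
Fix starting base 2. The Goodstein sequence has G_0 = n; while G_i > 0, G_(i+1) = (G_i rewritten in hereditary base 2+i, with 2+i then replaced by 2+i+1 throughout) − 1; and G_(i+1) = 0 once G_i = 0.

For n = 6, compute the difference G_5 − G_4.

51384

G_0=6  [base 2] 2^2 + 2  →[2↦3]→  3^3 + 3 = 30  −1 ⇒ G_1=29
G_1=29  [base 3] 3^3 + 2  →[3↦4]→  4^4 + 2 = 258  −1 ⇒ G_2=257
G_2=257  [base 4] 4^4 + 1  →[4↦5]→  5^5 + 1 = 3126  −1 ⇒ G_3=3125
G_3=3125  [base 5] 5^5  →[5↦6]→  6^6 = 46656  −1 ⇒ G_4=46655
G_4=46655  [base 6] 5·6^5 + 5·6^4 + 5·6^3 + 5·6^2 + 5·6 + 5  →[6↦7]→  5·7^5 + 5·7^4 + 5·7^3 + 5·7^2 + 5·7 + 5 = 98040  −1 ⇒ G_5=98039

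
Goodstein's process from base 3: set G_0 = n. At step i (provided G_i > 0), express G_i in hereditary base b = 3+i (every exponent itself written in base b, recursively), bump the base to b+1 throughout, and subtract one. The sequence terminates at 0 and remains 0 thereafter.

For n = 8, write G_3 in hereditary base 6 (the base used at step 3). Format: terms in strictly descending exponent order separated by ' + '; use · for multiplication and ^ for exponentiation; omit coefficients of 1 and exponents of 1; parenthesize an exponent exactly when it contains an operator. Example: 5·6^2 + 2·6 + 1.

step 0: 8 = 2·3 + 2; sub 4 for 3: 2·4 + 2; = 10; G_1 = 10−1 = 9
step 1: 9 = 2·4 + 1; sub 5 for 4: 2·5 + 1; = 11; G_2 = 11−1 = 10
step 2: 10 = 2·5; sub 6 for 5: 2·6; = 12; G_3 = 12−1 = 11

6 + 5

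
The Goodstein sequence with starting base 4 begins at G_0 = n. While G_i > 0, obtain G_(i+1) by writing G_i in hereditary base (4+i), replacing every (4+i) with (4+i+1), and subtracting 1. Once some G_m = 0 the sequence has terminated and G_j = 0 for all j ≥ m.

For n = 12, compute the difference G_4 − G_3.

(0) 12|_4 = 3·4 ↦ 3·5|_5 = 15 ⇒ 14
(1) 14|_5 = 2·5 + 4 ↦ 2·6 + 4|_6 = 16 ⇒ 15
(2) 15|_6 = 2·6 + 3 ↦ 2·7 + 3|_7 = 17 ⇒ 16
(3) 16|_7 = 2·7 + 2 ↦ 2·8 + 2|_8 = 18 ⇒ 17

1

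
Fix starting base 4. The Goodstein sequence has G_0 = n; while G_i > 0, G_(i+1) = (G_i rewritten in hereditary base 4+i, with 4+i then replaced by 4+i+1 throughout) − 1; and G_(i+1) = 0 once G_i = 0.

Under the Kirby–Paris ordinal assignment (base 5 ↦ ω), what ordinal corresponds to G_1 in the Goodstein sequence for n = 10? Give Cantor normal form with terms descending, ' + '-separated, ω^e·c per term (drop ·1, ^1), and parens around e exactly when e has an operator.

G_0 = 10. HB_4(10) = 2·4 + 2. Bump = 12. G_1 = 11.
G_1 = 11. HB_5(11) = 2·5 + 1. Bump = 13. G_2 = 12.

ω·2 + 1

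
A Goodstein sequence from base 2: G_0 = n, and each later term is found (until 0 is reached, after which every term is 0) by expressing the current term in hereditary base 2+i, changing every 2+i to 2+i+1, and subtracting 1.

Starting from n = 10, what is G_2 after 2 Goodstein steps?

[0] 10 ≡ 2^(2 + 1) + 2 (base 2). Lift 3: 84. −1: 83.
[1] 83 ≡ 3^(3 + 1) + 2 (base 3). Lift 4: 1026. −1: 1025.

1025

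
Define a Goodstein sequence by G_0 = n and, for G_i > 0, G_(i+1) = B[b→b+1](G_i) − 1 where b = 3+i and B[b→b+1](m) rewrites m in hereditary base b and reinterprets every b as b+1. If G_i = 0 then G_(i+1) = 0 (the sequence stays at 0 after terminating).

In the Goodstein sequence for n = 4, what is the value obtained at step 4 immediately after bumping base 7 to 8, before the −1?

2

G_0 = 4. HB_3(4) = 3 + 1. Bump = 5. G_1 = 4.
G_1 = 4. HB_4(4) = 4. Bump = 5. G_2 = 4.
G_2 = 4. HB_5(4) = 4. Bump = 4. G_3 = 3.
G_3 = 3. HB_6(3) = 3. Bump = 3. G_4 = 2.
G_4 = 2. HB_7(2) = 2. Bump = 2. G_5 = 1.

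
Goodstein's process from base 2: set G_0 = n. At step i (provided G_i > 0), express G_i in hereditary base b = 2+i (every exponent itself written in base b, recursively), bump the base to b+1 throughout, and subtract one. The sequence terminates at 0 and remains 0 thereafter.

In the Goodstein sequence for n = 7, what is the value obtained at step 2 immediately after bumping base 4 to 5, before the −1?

G_0=7  [base 2] 2^2 + 2 + 1  →[2↦3]→  3^3 + 3 + 1 = 31  −1 ⇒ G_1=30
G_1=30  [base 3] 3^3 + 3  →[3↦4]→  4^4 + 4 = 260  −1 ⇒ G_2=259
G_2=259  [base 4] 4^4 + 3  →[4↦5]→  5^5 + 3 = 3128  −1 ⇒ G_3=3127

3128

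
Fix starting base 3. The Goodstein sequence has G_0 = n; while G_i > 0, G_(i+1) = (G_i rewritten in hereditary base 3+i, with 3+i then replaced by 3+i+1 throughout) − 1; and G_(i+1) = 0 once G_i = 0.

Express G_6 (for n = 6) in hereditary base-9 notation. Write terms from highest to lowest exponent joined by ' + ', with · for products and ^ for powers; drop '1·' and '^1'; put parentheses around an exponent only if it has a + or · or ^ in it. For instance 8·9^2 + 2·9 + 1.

6

i=0: 6 = 2·3 (b=3); 3→4: 2·4 = 8; 8−1 = 7
i=1: 7 = 4 + 3 (b=4); 4→5: 5 + 3 = 8; 8−1 = 7
i=2: 7 = 5 + 2 (b=5); 5→6: 6 + 2 = 8; 8−1 = 7
i=3: 7 = 6 + 1 (b=6); 6→7: 7 + 1 = 8; 8−1 = 7
i=4: 7 = 7 (b=7); 7→8: 8 = 8; 8−1 = 7
i=5: 7 = 7 (b=8); 8→9: 7 = 7; 7−1 = 6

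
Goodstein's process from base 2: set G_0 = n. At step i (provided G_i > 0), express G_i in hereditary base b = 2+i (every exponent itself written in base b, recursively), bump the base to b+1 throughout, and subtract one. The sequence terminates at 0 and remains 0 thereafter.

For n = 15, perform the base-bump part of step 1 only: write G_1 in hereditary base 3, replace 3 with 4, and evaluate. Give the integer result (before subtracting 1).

1284

G_0=15  [base 2] 2^(2 + 1) + 2^2 + 2 + 1  →[2↦3]→  3^(3 + 1) + 3^3 + 3 + 1 = 112  −1 ⇒ G_1=111
G_1=111  [base 3] 3^(3 + 1) + 3^3 + 3  →[3↦4]→  4^(4 + 1) + 4^4 + 4 = 1284  −1 ⇒ G_2=1283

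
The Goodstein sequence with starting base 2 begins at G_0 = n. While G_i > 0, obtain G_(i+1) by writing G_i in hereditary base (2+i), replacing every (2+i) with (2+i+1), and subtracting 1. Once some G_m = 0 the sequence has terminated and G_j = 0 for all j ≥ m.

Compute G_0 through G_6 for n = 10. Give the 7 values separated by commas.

10, 83, 1025, 15625, 279935, 4215754, 84073323

G_0 = 10. HB_2(10) = 2^(2 + 1) + 2. Bump = 84. G_1 = 83.
G_1 = 83. HB_3(83) = 3^(3 + 1) + 2. Bump = 1026. G_2 = 1025.
G_2 = 1025. HB_4(1025) = 4^(4 + 1) + 1. Bump = 15626. G_3 = 15625.
G_3 = 15625. HB_5(15625) = 5^(5 + 1). Bump = 279936. G_4 = 279935.
G_4 = 279935. HB_6(279935) = 5·6^6 + 5·6^5 + 5·6^4 + 5·6^3 + 5·6^2 + 5·6 + 5. Bump = 4215755. G_5 = 4215754.
G_5 = 4215754. HB_7(4215754) = 5·7^7 + 5·7^5 + 5·7^4 + 5·7^3 + 5·7^2 + 5·7 + 4. Bump = 84073324. G_6 = 84073323.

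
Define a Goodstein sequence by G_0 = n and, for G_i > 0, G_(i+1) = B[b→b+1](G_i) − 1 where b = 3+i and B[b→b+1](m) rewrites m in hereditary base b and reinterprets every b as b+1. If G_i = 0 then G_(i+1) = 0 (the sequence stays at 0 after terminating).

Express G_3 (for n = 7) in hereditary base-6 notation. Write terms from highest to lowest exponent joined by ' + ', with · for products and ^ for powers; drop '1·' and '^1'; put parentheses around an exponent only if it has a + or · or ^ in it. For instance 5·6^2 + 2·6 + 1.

7 —HB3→ 2·3 + 1 —bump→ 2·4 + 1 = 9 —(−1)→ 8
8 —HB4→ 2·4 —bump→ 2·5 = 10 —(−1)→ 9
9 —HB5→ 5 + 4 —bump→ 6 + 4 = 10 —(−1)→ 9
9 —HB6→ 6 + 3 —bump→ 7 + 3 = 10 —(−1)→ 9

6 + 3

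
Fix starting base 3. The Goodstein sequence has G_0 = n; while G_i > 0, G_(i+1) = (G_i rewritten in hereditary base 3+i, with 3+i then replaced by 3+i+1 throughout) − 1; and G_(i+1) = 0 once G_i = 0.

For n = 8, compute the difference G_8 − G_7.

G_0 = 8. HB_3(8) = 2·3 + 2. Bump = 10. G_1 = 9.
G_1 = 9. HB_4(9) = 2·4 + 1. Bump = 11. G_2 = 10.
G_2 = 10. HB_5(10) = 2·5. Bump = 12. G_3 = 11.
G_3 = 11. HB_6(11) = 6 + 5. Bump = 12. G_4 = 11.
G_4 = 11. HB_7(11) = 7 + 4. Bump = 12. G_5 = 11.
G_5 = 11. HB_8(11) = 8 + 3. Bump = 12. G_6 = 11.
G_6 = 11. HB_9(11) = 9 + 2. Bump = 12. G_7 = 11.
G_7 = 11. HB_10(11) = 10 + 1. Bump = 12. G_8 = 11.

0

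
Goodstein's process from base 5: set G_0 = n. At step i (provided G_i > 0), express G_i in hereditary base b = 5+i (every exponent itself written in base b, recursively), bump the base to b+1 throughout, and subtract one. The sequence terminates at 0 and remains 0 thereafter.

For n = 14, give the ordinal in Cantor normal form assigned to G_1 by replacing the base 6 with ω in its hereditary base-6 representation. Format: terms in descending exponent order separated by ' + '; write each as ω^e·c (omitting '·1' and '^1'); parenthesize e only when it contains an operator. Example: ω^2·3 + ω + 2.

base 5: 14 = 2·5 + 4; at 6: 2·6 + 4 = 16; next = 15
base 6: 15 = 2·6 + 3; at 7: 2·7 + 3 = 17; next = 16

ω·2 + 3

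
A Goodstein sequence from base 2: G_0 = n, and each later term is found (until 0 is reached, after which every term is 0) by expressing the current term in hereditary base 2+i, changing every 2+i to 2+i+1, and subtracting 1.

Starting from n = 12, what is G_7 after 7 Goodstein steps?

3486784574

G_0=12  [base 2] 2^(2 + 1) + 2^2  →[2↦3]→  3^(3 + 1) + 3^3 = 108  −1 ⇒ G_1=107
G_1=107  [base 3] 3^(3 + 1) + 2·3^2 + 2·3 + 2  →[3↦4]→  4^(4 + 1) + 2·4^2 + 2·4 + 2 = 1066  −1 ⇒ G_2=1065
G_2=1065  [base 4] 4^(4 + 1) + 2·4^2 + 2·4 + 1  →[4↦5]→  5^(5 + 1) + 2·5^2 + 2·5 + 1 = 15686  −1 ⇒ G_3=15685
G_3=15685  [base 5] 5^(5 + 1) + 2·5^2 + 2·5  →[5↦6]→  6^(6 + 1) + 2·6^2 + 2·6 = 280020  −1 ⇒ G_4=280019
G_4=280019  [base 6] 6^(6 + 1) + 2·6^2 + 6 + 5  →[6↦7]→  7^(7 + 1) + 2·7^2 + 7 + 5 = 5764911  −1 ⇒ G_5=5764910
G_5=5764910  [base 7] 7^(7 + 1) + 2·7^2 + 7 + 4  →[7↦8]→  8^(8 + 1) + 2·8^2 + 8 + 4 = 134217868  −1 ⇒ G_6=134217867
G_6=134217867  [base 8] 8^(8 + 1) + 2·8^2 + 8 + 3  →[8↦9]→  9^(9 + 1) + 2·9^2 + 9 + 3 = 3486784575  −1 ⇒ G_7=3486784574
G_7=3486784574  [base 9] 9^(9 + 1) + 2·9^2 + 9 + 2  →[9↦10]→  10^(10 + 1) + 2·10^2 + 10 + 2 = 100000000212  −1 ⇒ G_8=100000000211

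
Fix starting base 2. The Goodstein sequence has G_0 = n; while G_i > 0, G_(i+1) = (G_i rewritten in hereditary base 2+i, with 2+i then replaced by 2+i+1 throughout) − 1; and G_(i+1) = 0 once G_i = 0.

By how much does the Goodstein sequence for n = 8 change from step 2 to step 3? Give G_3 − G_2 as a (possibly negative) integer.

5757

base 2: 8 = 2^(2 + 1); at 3: 3^(3 + 1) = 81; next = 80
base 3: 80 = 2·3^3 + 2·3^2 + 2·3 + 2; at 4: 2·4^4 + 2·4^2 + 2·4 + 2 = 554; next = 553
base 4: 553 = 2·4^4 + 2·4^2 + 2·4 + 1; at 5: 2·5^5 + 2·5^2 + 2·5 + 1 = 6311; next = 6310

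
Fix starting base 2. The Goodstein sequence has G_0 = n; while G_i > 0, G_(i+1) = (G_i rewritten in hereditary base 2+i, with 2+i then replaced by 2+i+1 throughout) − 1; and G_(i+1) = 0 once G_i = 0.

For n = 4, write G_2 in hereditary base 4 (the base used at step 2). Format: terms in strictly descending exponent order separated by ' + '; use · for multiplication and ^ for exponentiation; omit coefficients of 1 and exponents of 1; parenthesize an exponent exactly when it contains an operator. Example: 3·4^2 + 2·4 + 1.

i=0: 4 = 2^2 (b=2); 2→3: 3^3 = 27; 27−1 = 26
i=1: 26 = 2·3^2 + 2·3 + 2 (b=3); 3→4: 2·4^2 + 2·4 + 2 = 42; 42−1 = 41
i=2: 41 = 2·4^2 + 2·4 + 1 (b=4); 4→5: 2·5^2 + 2·5 + 1 = 61; 61−1 = 60

2·4^2 + 2·4 + 1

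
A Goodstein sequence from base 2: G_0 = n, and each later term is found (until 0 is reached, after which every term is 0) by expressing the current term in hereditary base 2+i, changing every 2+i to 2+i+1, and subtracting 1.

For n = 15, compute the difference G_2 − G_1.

1172

base 2: 15 = 2^(2 + 1) + 2^2 + 2 + 1; at 3: 3^(3 + 1) + 3^3 + 3 + 1 = 112; next = 111
base 3: 111 = 3^(3 + 1) + 3^3 + 3; at 4: 4^(4 + 1) + 4^4 + 4 = 1284; next = 1283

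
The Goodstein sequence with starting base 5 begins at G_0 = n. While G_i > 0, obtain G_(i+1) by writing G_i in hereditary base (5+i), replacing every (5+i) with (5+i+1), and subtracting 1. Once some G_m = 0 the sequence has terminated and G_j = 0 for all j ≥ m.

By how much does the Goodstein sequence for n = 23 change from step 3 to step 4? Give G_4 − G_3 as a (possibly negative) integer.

3

(0) 23|_5 = 4·5 + 3 ↦ 4·6 + 3|_6 = 27 ⇒ 26
(1) 26|_6 = 4·6 + 2 ↦ 4·7 + 2|_7 = 30 ⇒ 29
(2) 29|_7 = 4·7 + 1 ↦ 4·8 + 1|_8 = 33 ⇒ 32
(3) 32|_8 = 4·8 ↦ 4·9|_9 = 36 ⇒ 35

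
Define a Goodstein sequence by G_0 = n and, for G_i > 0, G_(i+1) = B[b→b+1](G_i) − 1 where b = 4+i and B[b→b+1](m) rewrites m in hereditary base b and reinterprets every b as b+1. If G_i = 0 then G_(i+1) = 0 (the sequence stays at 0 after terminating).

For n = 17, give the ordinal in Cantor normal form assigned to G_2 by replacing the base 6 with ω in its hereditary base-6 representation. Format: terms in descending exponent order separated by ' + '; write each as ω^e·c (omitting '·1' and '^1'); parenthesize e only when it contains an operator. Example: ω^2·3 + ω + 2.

i=0: 17 = 4^2 + 1 (b=4); 4→5: 5^2 + 1 = 26; 26−1 = 25
i=1: 25 = 5^2 (b=5); 5→6: 6^2 = 36; 36−1 = 35
i=2: 35 = 5·6 + 5 (b=6); 6→7: 5·7 + 5 = 40; 40−1 = 39

ω·5 + 5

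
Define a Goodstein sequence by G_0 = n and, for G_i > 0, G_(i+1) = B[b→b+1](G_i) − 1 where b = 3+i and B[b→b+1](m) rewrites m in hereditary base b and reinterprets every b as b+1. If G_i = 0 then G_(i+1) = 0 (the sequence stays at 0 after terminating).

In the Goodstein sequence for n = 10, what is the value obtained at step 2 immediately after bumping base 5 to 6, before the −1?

28

G_0 = 10. HB_3(10) = 3^2 + 1. Bump = 17. G_1 = 16.
G_1 = 16. HB_4(16) = 4^2. Bump = 25. G_2 = 24.
G_2 = 24. HB_5(24) = 4·5 + 4. Bump = 28. G_3 = 27.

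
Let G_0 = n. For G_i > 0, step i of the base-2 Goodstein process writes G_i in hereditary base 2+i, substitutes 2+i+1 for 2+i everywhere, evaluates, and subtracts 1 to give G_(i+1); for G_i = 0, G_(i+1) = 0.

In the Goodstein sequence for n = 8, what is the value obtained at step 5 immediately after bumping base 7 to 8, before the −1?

33554572

G_0=8  [base 2] 2^(2 + 1)  →[2↦3]→  3^(3 + 1) = 81  −1 ⇒ G_1=80
G_1=80  [base 3] 2·3^3 + 2·3^2 + 2·3 + 2  →[3↦4]→  2·4^4 + 2·4^2 + 2·4 + 2 = 554  −1 ⇒ G_2=553
G_2=553  [base 4] 2·4^4 + 2·4^2 + 2·4 + 1  →[4↦5]→  2·5^5 + 2·5^2 + 2·5 + 1 = 6311  −1 ⇒ G_3=6310
G_3=6310  [base 5] 2·5^5 + 2·5^2 + 2·5  →[5↦6]→  2·6^6 + 2·6^2 + 2·6 = 93396  −1 ⇒ G_4=93395
G_4=93395  [base 6] 2·6^6 + 2·6^2 + 6 + 5  →[6↦7]→  2·7^7 + 2·7^2 + 7 + 5 = 1647196  −1 ⇒ G_5=1647195
G_5=1647195  [base 7] 2·7^7 + 2·7^2 + 7 + 4  →[7↦8]→  2·8^8 + 2·8^2 + 8 + 4 = 33554572  −1 ⇒ G_6=33554571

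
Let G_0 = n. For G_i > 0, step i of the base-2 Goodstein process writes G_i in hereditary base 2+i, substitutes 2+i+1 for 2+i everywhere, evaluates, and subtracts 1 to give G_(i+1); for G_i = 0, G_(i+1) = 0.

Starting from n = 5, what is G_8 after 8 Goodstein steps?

3325

i=0: 5 = 2^2 + 1 (b=2); 2→3: 3^3 + 1 = 28; 28−1 = 27
i=1: 27 = 3^3 (b=3); 3→4: 4^4 = 256; 256−1 = 255
i=2: 255 = 3·4^3 + 3·4^2 + 3·4 + 3 (b=4); 4→5: 3·5^3 + 3·5^2 + 3·5 + 3 = 468; 468−1 = 467
i=3: 467 = 3·5^3 + 3·5^2 + 3·5 + 2 (b=5); 5→6: 3·6^3 + 3·6^2 + 3·6 + 2 = 776; 776−1 = 775
i=4: 775 = 3·6^3 + 3·6^2 + 3·6 + 1 (b=6); 6→7: 3·7^3 + 3·7^2 + 3·7 + 1 = 1198; 1198−1 = 1197
i=5: 1197 = 3·7^3 + 3·7^2 + 3·7 (b=7); 7→8: 3·8^3 + 3·8^2 + 3·8 = 1752; 1752−1 = 1751
i=6: 1751 = 3·8^3 + 3·8^2 + 2·8 + 7 (b=8); 8→9: 3·9^3 + 3·9^2 + 2·9 + 7 = 2455; 2455−1 = 2454
i=7: 2454 = 3·9^3 + 3·9^2 + 2·9 + 6 (b=9); 9→10: 3·10^3 + 3·10^2 + 2·10 + 6 = 3326; 3326−1 = 3325
i=8: 3325 = 3·10^3 + 3·10^2 + 2·10 + 5 (b=10); 10→11: 3·11^3 + 3·11^2 + 2·11 + 5 = 4383; 4383−1 = 4382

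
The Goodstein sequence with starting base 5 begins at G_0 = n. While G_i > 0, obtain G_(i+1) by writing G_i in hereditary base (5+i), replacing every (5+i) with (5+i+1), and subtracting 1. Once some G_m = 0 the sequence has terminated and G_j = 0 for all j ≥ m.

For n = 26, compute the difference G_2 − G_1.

12

[0] 26 ≡ 5^2 + 1 (base 5). Lift 6: 37. −1: 36.
[1] 36 ≡ 6^2 (base 6). Lift 7: 49. −1: 48.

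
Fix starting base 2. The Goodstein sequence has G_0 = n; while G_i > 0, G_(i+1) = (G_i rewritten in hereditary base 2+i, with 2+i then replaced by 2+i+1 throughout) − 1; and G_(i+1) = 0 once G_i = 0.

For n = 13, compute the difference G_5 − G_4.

5485287

G_0=13  [base 2] 2^(2 + 1) + 2^2 + 1  →[2↦3]→  3^(3 + 1) + 3^3 + 1 = 109  −1 ⇒ G_1=108
G_1=108  [base 3] 3^(3 + 1) + 3^3  →[3↦4]→  4^(4 + 1) + 4^4 = 1280  −1 ⇒ G_2=1279
G_2=1279  [base 4] 4^(4 + 1) + 3·4^3 + 3·4^2 + 3·4 + 3  →[4↦5]→  5^(5 + 1) + 3·5^3 + 3·5^2 + 3·5 + 3 = 16093  −1 ⇒ G_3=16092
G_3=16092  [base 5] 5^(5 + 1) + 3·5^3 + 3·5^2 + 3·5 + 2  →[5↦6]→  6^(6 + 1) + 3·6^3 + 3·6^2 + 3·6 + 2 = 280712  −1 ⇒ G_4=280711
G_4=280711  [base 6] 6^(6 + 1) + 3·6^3 + 3·6^2 + 3·6 + 1  →[6↦7]→  7^(7 + 1) + 3·7^3 + 3·7^2 + 3·7 + 1 = 5765999  −1 ⇒ G_5=5765998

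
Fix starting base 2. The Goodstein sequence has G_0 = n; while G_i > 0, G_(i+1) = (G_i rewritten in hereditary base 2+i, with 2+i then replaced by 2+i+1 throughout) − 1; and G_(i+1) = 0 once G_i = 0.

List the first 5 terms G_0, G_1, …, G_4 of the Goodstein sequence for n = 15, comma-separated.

i=0: 15 = 2^(2 + 1) + 2^2 + 2 + 1 (b=2); 2→3: 3^(3 + 1) + 3^3 + 3 + 1 = 112; 112−1 = 111
i=1: 111 = 3^(3 + 1) + 3^3 + 3 (b=3); 3→4: 4^(4 + 1) + 4^4 + 4 = 1284; 1284−1 = 1283
i=2: 1283 = 4^(4 + 1) + 4^4 + 3 (b=4); 4→5: 5^(5 + 1) + 5^5 + 3 = 18753; 18753−1 = 18752
i=3: 18752 = 5^(5 + 1) + 5^5 + 2 (b=5); 5→6: 6^(6 + 1) + 6^6 + 2 = 326594; 326594−1 = 326593

15, 111, 1283, 18752, 326593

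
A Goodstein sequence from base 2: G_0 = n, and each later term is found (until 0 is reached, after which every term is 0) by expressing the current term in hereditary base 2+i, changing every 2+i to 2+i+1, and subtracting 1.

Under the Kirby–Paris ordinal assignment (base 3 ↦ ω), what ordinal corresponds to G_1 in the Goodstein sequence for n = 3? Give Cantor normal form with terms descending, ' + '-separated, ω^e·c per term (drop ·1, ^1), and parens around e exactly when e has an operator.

ω

[0] 3 ≡ 2 + 1 (base 2). Lift 3: 4. −1: 3.
[1] 3 ≡ 3 (base 3). Lift 4: 4. −1: 3.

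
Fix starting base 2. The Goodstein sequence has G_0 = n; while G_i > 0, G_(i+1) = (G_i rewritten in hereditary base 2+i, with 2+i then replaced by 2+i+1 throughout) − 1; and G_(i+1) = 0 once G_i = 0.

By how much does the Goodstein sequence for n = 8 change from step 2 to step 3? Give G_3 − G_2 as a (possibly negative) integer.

5757

G_0 = 8. HB_2(8) = 2^(2 + 1). Bump = 81. G_1 = 80.
G_1 = 80. HB_3(80) = 2·3^3 + 2·3^2 + 2·3 + 2. Bump = 554. G_2 = 553.
G_2 = 553. HB_4(553) = 2·4^4 + 2·4^2 + 2·4 + 1. Bump = 6311. G_3 = 6310.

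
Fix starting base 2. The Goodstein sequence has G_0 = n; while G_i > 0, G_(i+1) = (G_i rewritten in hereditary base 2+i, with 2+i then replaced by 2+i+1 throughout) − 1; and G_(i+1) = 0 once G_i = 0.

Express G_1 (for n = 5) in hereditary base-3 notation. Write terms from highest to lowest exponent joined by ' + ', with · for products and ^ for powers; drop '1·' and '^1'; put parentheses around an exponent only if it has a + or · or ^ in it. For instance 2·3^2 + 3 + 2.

3^3

i=0: 5 = 2^2 + 1 (b=2); 2→3: 3^3 + 1 = 28; 28−1 = 27
i=1: 27 = 3^3 (b=3); 3→4: 4^4 = 256; 256−1 = 255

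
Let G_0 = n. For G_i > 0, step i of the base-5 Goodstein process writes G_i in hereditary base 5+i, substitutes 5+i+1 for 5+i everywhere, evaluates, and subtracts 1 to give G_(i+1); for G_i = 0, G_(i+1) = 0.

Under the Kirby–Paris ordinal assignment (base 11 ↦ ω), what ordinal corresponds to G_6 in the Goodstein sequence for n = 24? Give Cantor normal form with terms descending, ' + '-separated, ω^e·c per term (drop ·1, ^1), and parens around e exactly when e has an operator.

ω·3 + 8

[0] 24 ≡ 4·5 + 4 (base 5). Lift 6: 28. −1: 27.
[1] 27 ≡ 4·6 + 3 (base 6). Lift 7: 31. −1: 30.
[2] 30 ≡ 4·7 + 2 (base 7). Lift 8: 34. −1: 33.
[3] 33 ≡ 4·8 + 1 (base 8). Lift 9: 37. −1: 36.
[4] 36 ≡ 4·9 (base 9). Lift 10: 40. −1: 39.
[5] 39 ≡ 3·10 + 9 (base 10). Lift 11: 42. −1: 41.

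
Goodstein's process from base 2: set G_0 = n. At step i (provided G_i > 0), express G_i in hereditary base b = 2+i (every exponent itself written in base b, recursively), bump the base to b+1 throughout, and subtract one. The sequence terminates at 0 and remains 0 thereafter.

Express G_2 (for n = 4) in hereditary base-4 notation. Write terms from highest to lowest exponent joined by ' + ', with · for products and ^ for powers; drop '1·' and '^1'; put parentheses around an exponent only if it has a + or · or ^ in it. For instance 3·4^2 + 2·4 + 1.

2·4^2 + 2·4 + 1

G_0 = 4. HB_2(4) = 2^2. Bump = 27. G_1 = 26.
G_1 = 26. HB_3(26) = 2·3^2 + 2·3 + 2. Bump = 42. G_2 = 41.
G_2 = 41. HB_4(41) = 2·4^2 + 2·4 + 1. Bump = 61. G_3 = 60.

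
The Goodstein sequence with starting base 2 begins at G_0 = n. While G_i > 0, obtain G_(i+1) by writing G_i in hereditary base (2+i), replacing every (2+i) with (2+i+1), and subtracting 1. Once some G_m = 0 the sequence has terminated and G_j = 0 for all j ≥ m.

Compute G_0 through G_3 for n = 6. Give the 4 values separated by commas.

6, 29, 257, 3125

6 —HB2→ 2^2 + 2 —bump→ 3^3 + 3 = 30 —(−1)→ 29
29 —HB3→ 3^3 + 2 —bump→ 4^4 + 2 = 258 —(−1)→ 257
257 —HB4→ 4^4 + 1 —bump→ 5^5 + 1 = 3126 —(−1)→ 3125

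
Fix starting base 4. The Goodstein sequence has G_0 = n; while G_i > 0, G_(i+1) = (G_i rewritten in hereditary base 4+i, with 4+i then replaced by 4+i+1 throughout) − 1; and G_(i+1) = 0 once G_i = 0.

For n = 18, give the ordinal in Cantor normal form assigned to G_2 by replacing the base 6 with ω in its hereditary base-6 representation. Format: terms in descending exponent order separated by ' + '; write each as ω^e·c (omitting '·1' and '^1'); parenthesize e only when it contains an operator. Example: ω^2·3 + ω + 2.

ω^2

18 —HB4→ 4^2 + 2 —bump→ 5^2 + 2 = 27 —(−1)→ 26
26 —HB5→ 5^2 + 1 —bump→ 6^2 + 1 = 37 —(−1)→ 36
36 —HB6→ 6^2 —bump→ 7^2 = 49 —(−1)→ 48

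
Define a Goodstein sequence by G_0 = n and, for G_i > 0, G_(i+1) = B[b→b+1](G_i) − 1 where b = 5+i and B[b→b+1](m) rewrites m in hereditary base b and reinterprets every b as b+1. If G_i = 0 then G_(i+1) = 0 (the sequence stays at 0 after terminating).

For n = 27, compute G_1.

[0] 27 ≡ 5^2 + 2 (base 5). Lift 6: 38. −1: 37.
[1] 37 ≡ 6^2 + 1 (base 6). Lift 7: 50. −1: 49.

37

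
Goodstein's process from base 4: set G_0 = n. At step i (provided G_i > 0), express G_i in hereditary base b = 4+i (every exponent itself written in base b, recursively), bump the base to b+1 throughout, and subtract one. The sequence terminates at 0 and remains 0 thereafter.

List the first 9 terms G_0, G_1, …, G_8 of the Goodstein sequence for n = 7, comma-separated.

step 0: 7 = 4 + 3; sub 5 for 4: 5 + 3; = 8; G_1 = 8−1 = 7
step 1: 7 = 5 + 2; sub 6 for 5: 6 + 2; = 8; G_2 = 8−1 = 7
step 2: 7 = 6 + 1; sub 7 for 6: 7 + 1; = 8; G_3 = 8−1 = 7
step 3: 7 = 7; sub 8 for 7: 8; = 8; G_4 = 8−1 = 7
step 4: 7 = 7; sub 9 for 8: 7; = 7; G_5 = 7−1 = 6
step 5: 6 = 6; sub 10 for 9: 6; = 6; G_6 = 6−1 = 5
step 6: 5 = 5; sub 11 for 10: 5; = 5; G_7 = 5−1 = 4
step 7: 4 = 4; sub 12 for 11: 4; = 4; G_8 = 4−1 = 3

7, 7, 7, 7, 7, 6, 5, 4, 3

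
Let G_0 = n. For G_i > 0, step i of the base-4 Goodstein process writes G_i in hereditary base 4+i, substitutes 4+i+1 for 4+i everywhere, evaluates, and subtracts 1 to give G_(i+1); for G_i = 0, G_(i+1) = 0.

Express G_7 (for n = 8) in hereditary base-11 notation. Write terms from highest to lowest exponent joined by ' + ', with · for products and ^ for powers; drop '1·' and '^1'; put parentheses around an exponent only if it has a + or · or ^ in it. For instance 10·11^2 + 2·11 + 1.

8

G_0 = 8. HB_4(8) = 2·4. Bump = 10. G_1 = 9.
G_1 = 9. HB_5(9) = 5 + 4. Bump = 10. G_2 = 9.
G_2 = 9. HB_6(9) = 6 + 3. Bump = 10. G_3 = 9.
G_3 = 9. HB_7(9) = 7 + 2. Bump = 10. G_4 = 9.
G_4 = 9. HB_8(9) = 8 + 1. Bump = 10. G_5 = 9.
G_5 = 9. HB_9(9) = 9. Bump = 10. G_6 = 9.
G_6 = 9. HB_10(9) = 9. Bump = 9. G_7 = 8.
G_7 = 8. HB_11(8) = 8. Bump = 8. G_8 = 7.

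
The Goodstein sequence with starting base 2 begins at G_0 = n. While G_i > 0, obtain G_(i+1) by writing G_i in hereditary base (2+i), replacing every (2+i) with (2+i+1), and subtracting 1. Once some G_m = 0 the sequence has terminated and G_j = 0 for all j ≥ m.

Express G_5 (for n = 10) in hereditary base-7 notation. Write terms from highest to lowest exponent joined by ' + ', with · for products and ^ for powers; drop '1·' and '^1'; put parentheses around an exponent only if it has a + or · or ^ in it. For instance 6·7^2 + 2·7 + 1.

5·7^7 + 5·7^5 + 5·7^4 + 5·7^3 + 5·7^2 + 5·7 + 4

[0] 10 ≡ 2^(2 + 1) + 2 (base 2). Lift 3: 84. −1: 83.
[1] 83 ≡ 3^(3 + 1) + 2 (base 3). Lift 4: 1026. −1: 1025.
[2] 1025 ≡ 4^(4 + 1) + 1 (base 4). Lift 5: 15626. −1: 15625.
[3] 15625 ≡ 5^(5 + 1) (base 5). Lift 6: 279936. −1: 279935.
[4] 279935 ≡ 5·6^6 + 5·6^5 + 5·6^4 + 5·6^3 + 5·6^2 + 5·6 + 5 (base 6). Lift 7: 4215755. −1: 4215754.
[5] 4215754 ≡ 5·7^7 + 5·7^5 + 5·7^4 + 5·7^3 + 5·7^2 + 5·7 + 4 (base 7). Lift 8: 84073324. −1: 84073323.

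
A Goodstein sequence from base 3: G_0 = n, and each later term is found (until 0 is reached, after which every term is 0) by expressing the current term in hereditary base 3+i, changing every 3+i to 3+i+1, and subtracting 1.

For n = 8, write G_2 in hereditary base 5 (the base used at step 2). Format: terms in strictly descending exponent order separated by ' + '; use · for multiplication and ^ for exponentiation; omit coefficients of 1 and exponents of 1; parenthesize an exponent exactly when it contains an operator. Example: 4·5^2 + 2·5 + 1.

step 0: 8 = 2·3 + 2; sub 4 for 3: 2·4 + 2; = 10; G_1 = 10−1 = 9
step 1: 9 = 2·4 + 1; sub 5 for 4: 2·5 + 1; = 11; G_2 = 11−1 = 10

2·5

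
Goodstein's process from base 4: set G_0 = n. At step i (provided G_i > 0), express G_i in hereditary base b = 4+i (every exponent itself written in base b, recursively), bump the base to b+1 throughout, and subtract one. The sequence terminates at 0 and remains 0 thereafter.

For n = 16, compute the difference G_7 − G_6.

2

base 4: 16 = 4^2; at 5: 5^2 = 25; next = 24
base 5: 24 = 4·5 + 4; at 6: 4·6 + 4 = 28; next = 27
base 6: 27 = 4·6 + 3; at 7: 4·7 + 3 = 31; next = 30
base 7: 30 = 4·7 + 2; at 8: 4·8 + 2 = 34; next = 33
base 8: 33 = 4·8 + 1; at 9: 4·9 + 1 = 37; next = 36
base 9: 36 = 4·9; at 10: 4·10 = 40; next = 39
base 10: 39 = 3·10 + 9; at 11: 3·11 + 9 = 42; next = 41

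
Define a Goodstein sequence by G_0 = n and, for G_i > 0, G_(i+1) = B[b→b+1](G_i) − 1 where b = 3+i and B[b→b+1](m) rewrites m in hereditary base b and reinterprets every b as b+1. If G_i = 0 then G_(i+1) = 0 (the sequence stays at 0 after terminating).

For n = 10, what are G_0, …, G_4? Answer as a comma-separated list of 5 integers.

10, 16, 24, 27, 30

G_0=10  [base 3] 3^2 + 1  →[3↦4]→  4^2 + 1 = 17  −1 ⇒ G_1=16
G_1=16  [base 4] 4^2  →[4↦5]→  5^2 = 25  −1 ⇒ G_2=24
G_2=24  [base 5] 4·5 + 4  →[5↦6]→  4·6 + 4 = 28  −1 ⇒ G_3=27
G_3=27  [base 6] 4·6 + 3  →[6↦7]→  4·7 + 3 = 31  −1 ⇒ G_4=30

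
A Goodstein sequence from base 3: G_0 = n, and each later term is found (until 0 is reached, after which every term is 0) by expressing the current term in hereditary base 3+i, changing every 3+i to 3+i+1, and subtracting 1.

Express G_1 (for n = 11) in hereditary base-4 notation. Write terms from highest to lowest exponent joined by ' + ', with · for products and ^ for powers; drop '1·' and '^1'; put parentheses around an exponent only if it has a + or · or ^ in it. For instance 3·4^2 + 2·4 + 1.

G_0=11  [base 3] 3^2 + 2  →[3↦4]→  4^2 + 2 = 18  −1 ⇒ G_1=17
G_1=17  [base 4] 4^2 + 1  →[4↦5]→  5^2 + 1 = 26  −1 ⇒ G_2=25

4^2 + 1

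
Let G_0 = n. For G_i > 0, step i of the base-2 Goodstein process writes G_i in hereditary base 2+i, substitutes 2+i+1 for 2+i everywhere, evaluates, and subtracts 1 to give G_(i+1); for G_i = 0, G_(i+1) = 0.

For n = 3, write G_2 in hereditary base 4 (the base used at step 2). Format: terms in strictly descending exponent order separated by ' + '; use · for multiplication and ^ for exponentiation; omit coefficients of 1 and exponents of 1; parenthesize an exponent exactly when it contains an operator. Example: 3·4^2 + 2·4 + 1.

i=0: 3 = 2 + 1 (b=2); 2→3: 3 + 1 = 4; 4−1 = 3
i=1: 3 = 3 (b=3); 3→4: 4 = 4; 4−1 = 3

3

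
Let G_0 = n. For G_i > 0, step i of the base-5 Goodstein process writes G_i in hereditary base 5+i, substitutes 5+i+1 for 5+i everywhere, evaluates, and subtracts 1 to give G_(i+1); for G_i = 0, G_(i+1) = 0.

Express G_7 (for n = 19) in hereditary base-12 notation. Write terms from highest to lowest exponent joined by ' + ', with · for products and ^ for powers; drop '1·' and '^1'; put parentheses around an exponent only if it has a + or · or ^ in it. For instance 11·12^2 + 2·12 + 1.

step 0: 19 = 3·5 + 4; sub 6 for 5: 3·6 + 4; = 22; G_1 = 22−1 = 21
step 1: 21 = 3·6 + 3; sub 7 for 6: 3·7 + 3; = 24; G_2 = 24−1 = 23
step 2: 23 = 3·7 + 2; sub 8 for 7: 3·8 + 2; = 26; G_3 = 26−1 = 25
step 3: 25 = 3·8 + 1; sub 9 for 8: 3·9 + 1; = 28; G_4 = 28−1 = 27
step 4: 27 = 3·9; sub 10 for 9: 3·10; = 30; G_5 = 30−1 = 29
step 5: 29 = 2·10 + 9; sub 11 for 10: 2·11 + 9; = 31; G_6 = 31−1 = 30
step 6: 30 = 2·11 + 8; sub 12 for 11: 2·12 + 8; = 32; G_7 = 32−1 = 31
step 7: 31 = 2·12 + 7; sub 13 for 12: 2·13 + 7; = 33; G_8 = 33−1 = 32

2·12 + 7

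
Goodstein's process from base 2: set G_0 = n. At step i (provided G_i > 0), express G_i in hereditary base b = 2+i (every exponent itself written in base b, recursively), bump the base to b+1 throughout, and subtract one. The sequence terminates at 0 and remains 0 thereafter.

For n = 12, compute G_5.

5764910

[0] 12 ≡ 2^(2 + 1) + 2^2 (base 2). Lift 3: 108. −1: 107.
[1] 107 ≡ 3^(3 + 1) + 2·3^2 + 2·3 + 2 (base 3). Lift 4: 1066. −1: 1065.
[2] 1065 ≡ 4^(4 + 1) + 2·4^2 + 2·4 + 1 (base 4). Lift 5: 15686. −1: 15685.
[3] 15685 ≡ 5^(5 + 1) + 2·5^2 + 2·5 (base 5). Lift 6: 280020. −1: 280019.
[4] 280019 ≡ 6^(6 + 1) + 2·6^2 + 6 + 5 (base 6). Lift 7: 5764911. −1: 5764910.
[5] 5764910 ≡ 7^(7 + 1) + 2·7^2 + 7 + 4 (base 7). Lift 8: 134217868. −1: 134217867.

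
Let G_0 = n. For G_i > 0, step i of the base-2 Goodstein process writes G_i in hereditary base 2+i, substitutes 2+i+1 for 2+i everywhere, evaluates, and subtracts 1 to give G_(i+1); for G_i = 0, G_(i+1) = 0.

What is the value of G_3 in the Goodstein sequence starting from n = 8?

6310

(0) 8|_2 = 2^(2 + 1) ↦ 3^(3 + 1)|_3 = 81 ⇒ 80
(1) 80|_3 = 2·3^3 + 2·3^2 + 2·3 + 2 ↦ 2·4^4 + 2·4^2 + 2·4 + 2|_4 = 554 ⇒ 553
(2) 553|_4 = 2·4^4 + 2·4^2 + 2·4 + 1 ↦ 2·5^5 + 2·5^2 + 2·5 + 1|_5 = 6311 ⇒ 6310
(3) 6310|_5 = 2·5^5 + 2·5^2 + 2·5 ↦ 2·6^6 + 2·6^2 + 2·6|_6 = 93396 ⇒ 93395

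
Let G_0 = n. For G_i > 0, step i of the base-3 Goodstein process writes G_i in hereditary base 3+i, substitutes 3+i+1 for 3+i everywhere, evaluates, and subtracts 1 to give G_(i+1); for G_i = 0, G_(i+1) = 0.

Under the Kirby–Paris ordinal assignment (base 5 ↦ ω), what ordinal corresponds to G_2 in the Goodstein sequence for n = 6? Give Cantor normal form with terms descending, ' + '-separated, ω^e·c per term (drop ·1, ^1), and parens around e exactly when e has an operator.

ω + 2

6 —HB3→ 2·3 —bump→ 2·4 = 8 —(−1)→ 7
7 —HB4→ 4 + 3 —bump→ 5 + 3 = 8 —(−1)→ 7
7 —HB5→ 5 + 2 —bump→ 6 + 2 = 8 —(−1)→ 7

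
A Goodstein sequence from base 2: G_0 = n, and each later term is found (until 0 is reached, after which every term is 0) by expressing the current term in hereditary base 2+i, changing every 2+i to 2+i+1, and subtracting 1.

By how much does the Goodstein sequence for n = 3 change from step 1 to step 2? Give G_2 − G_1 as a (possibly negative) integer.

0

G_0 = 3. HB_2(3) = 2 + 1. Bump = 4. G_1 = 3.
G_1 = 3. HB_3(3) = 3. Bump = 4. G_2 = 3.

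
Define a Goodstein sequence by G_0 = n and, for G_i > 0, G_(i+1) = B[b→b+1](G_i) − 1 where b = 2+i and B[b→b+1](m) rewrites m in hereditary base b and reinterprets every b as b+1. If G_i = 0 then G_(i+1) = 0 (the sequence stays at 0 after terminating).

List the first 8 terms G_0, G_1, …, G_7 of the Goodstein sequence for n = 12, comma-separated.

12, 107, 1065, 15685, 280019, 5764910, 134217867, 3486784574

i=0: 12 = 2^(2 + 1) + 2^2 (b=2); 2→3: 3^(3 + 1) + 3^3 = 108; 108−1 = 107
i=1: 107 = 3^(3 + 1) + 2·3^2 + 2·3 + 2 (b=3); 3→4: 4^(4 + 1) + 2·4^2 + 2·4 + 2 = 1066; 1066−1 = 1065
i=2: 1065 = 4^(4 + 1) + 2·4^2 + 2·4 + 1 (b=4); 4→5: 5^(5 + 1) + 2·5^2 + 2·5 + 1 = 15686; 15686−1 = 15685
i=3: 15685 = 5^(5 + 1) + 2·5^2 + 2·5 (b=5); 5→6: 6^(6 + 1) + 2·6^2 + 2·6 = 280020; 280020−1 = 280019
i=4: 280019 = 6^(6 + 1) + 2·6^2 + 6 + 5 (b=6); 6→7: 7^(7 + 1) + 2·7^2 + 7 + 5 = 5764911; 5764911−1 = 5764910
i=5: 5764910 = 7^(7 + 1) + 2·7^2 + 7 + 4 (b=7); 7→8: 8^(8 + 1) + 2·8^2 + 8 + 4 = 134217868; 134217868−1 = 134217867
i=6: 134217867 = 8^(8 + 1) + 2·8^2 + 8 + 3 (b=8); 8→9: 9^(9 + 1) + 2·9^2 + 9 + 3 = 3486784575; 3486784575−1 = 3486784574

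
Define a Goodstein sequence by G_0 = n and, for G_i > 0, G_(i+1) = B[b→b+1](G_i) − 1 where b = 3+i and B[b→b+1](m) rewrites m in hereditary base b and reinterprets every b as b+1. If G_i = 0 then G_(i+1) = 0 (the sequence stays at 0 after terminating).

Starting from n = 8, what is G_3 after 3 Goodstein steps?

11

8 —HB3→ 2·3 + 2 —bump→ 2·4 + 2 = 10 —(−1)→ 9
9 —HB4→ 2·4 + 1 —bump→ 2·5 + 1 = 11 —(−1)→ 10
10 —HB5→ 2·5 —bump→ 2·6 = 12 —(−1)→ 11
11 —HB6→ 6 + 5 —bump→ 7 + 5 = 12 —(−1)→ 11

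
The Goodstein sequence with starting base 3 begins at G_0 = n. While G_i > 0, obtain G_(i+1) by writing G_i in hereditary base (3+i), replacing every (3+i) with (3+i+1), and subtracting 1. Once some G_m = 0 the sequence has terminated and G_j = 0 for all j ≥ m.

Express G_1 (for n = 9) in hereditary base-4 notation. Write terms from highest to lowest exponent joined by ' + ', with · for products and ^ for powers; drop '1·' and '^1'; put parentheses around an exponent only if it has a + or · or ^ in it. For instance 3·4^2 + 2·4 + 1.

3·4 + 3

step 0: 9 = 3^2; sub 4 for 3: 4^2; = 16; G_1 = 16−1 = 15
step 1: 15 = 3·4 + 3; sub 5 for 4: 3·5 + 3; = 18; G_2 = 18−1 = 17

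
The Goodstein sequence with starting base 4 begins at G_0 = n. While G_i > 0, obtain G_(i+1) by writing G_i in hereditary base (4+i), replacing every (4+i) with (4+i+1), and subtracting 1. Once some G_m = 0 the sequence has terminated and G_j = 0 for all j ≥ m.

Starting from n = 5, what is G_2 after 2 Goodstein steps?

i=0: 5 = 4 + 1 (b=4); 4→5: 5 + 1 = 6; 6−1 = 5
i=1: 5 = 5 (b=5); 5→6: 6 = 6; 6−1 = 5
i=2: 5 = 5 (b=6); 6→7: 5 = 5; 5−1 = 4

5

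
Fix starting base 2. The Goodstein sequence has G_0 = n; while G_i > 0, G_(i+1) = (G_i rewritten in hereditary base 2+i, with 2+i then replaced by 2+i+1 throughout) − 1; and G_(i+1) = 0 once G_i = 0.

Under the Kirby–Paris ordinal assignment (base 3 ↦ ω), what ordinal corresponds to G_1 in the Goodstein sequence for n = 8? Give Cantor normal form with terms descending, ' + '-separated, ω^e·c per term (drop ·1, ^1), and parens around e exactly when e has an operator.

ω^ω·2 + ω^2·2 + ω·2 + 2

base 2: 8 = 2^(2 + 1); at 3: 3^(3 + 1) = 81; next = 80
base 3: 80 = 2·3^3 + 2·3^2 + 2·3 + 2; at 4: 2·4^4 + 2·4^2 + 2·4 + 2 = 554; next = 553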